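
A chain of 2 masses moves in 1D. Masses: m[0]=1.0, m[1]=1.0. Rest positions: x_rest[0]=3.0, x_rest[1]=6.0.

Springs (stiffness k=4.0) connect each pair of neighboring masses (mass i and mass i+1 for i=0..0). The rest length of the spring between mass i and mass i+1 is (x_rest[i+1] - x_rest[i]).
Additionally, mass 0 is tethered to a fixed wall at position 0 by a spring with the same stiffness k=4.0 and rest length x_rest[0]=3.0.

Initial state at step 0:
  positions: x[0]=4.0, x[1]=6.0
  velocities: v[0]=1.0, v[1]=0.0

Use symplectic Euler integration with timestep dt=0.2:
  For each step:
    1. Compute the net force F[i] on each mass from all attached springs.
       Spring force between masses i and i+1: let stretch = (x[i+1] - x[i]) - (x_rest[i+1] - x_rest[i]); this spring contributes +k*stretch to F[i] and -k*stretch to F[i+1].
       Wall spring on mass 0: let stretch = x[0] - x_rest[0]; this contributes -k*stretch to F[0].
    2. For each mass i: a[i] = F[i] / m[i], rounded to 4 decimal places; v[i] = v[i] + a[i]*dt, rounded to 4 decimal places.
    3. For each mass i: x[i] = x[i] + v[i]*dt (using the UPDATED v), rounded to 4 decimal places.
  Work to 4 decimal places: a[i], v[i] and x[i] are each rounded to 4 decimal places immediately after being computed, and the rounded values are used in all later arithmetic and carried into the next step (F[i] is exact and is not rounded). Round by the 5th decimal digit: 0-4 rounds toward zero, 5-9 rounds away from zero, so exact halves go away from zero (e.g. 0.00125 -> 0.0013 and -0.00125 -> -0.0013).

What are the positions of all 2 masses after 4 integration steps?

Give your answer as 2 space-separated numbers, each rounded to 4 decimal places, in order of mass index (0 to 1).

Answer: 2.6725 6.8980

Derivation:
Step 0: x=[4.0000 6.0000] v=[1.0000 0.0000]
Step 1: x=[3.8800 6.1600] v=[-0.6000 0.8000]
Step 2: x=[3.5040 6.4352] v=[-1.8800 1.3760]
Step 3: x=[3.0364 6.7214] v=[-2.3382 1.4310]
Step 4: x=[2.6725 6.8980] v=[-1.8193 0.8830]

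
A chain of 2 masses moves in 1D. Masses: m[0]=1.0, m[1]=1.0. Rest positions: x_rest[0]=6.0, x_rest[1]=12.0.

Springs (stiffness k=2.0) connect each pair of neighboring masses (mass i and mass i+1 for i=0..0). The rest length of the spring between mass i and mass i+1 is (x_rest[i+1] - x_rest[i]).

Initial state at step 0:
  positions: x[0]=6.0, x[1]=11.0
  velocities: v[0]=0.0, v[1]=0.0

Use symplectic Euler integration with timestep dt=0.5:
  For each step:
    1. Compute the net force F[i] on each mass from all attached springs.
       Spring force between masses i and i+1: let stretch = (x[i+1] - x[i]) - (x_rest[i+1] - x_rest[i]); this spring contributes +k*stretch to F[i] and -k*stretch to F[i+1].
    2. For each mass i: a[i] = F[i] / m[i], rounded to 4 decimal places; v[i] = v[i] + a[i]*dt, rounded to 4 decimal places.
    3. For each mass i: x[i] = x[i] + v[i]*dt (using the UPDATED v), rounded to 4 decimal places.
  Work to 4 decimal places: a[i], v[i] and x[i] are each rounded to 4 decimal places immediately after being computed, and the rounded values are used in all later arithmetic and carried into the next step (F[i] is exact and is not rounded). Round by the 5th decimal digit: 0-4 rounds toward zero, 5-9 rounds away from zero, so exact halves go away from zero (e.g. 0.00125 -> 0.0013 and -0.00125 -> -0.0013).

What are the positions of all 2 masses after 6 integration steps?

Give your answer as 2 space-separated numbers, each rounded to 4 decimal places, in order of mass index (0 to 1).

Answer: 6.0000 11.0000

Derivation:
Step 0: x=[6.0000 11.0000] v=[0.0000 0.0000]
Step 1: x=[5.5000 11.5000] v=[-1.0000 1.0000]
Step 2: x=[5.0000 12.0000] v=[-1.0000 1.0000]
Step 3: x=[5.0000 12.0000] v=[0.0000 0.0000]
Step 4: x=[5.5000 11.5000] v=[1.0000 -1.0000]
Step 5: x=[6.0000 11.0000] v=[1.0000 -1.0000]
Step 6: x=[6.0000 11.0000] v=[0.0000 0.0000]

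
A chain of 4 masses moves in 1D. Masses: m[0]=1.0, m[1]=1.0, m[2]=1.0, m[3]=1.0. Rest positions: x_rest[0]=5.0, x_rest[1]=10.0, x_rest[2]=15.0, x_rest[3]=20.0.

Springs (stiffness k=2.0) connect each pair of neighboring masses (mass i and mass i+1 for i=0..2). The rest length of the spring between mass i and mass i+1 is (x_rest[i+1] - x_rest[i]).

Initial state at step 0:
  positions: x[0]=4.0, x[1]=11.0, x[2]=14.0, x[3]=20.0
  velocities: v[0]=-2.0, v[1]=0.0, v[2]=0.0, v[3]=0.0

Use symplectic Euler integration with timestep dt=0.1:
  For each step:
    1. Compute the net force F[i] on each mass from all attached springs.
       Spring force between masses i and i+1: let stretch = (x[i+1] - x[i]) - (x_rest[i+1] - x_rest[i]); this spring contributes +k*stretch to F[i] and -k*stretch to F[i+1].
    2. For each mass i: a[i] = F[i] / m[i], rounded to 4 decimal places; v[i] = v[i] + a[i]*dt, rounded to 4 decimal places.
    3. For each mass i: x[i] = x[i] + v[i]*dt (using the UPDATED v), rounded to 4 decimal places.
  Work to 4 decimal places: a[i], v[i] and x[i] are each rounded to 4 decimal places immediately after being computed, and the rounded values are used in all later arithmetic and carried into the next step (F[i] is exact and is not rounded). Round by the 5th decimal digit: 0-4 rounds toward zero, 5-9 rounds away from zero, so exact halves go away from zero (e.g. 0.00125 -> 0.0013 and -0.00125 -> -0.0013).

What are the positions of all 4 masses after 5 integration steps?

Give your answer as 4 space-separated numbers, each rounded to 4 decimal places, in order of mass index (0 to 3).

Answer: 3.5969 9.8976 14.7529 19.7527

Derivation:
Step 0: x=[4.0000 11.0000 14.0000 20.0000] v=[-2.0000 0.0000 0.0000 0.0000]
Step 1: x=[3.8400 10.9200 14.0600 19.9800] v=[-1.6000 -0.8000 0.6000 -0.2000]
Step 2: x=[3.7216 10.7612 14.1756 19.9416] v=[-1.1840 -1.5880 1.1560 -0.3840]
Step 3: x=[3.6440 10.5299 14.3382 19.8879] v=[-0.7761 -2.3130 1.6263 -0.5372]
Step 4: x=[3.6041 10.2371 14.5357 19.8232] v=[-0.3989 -2.9285 1.9746 -0.6471]
Step 5: x=[3.5969 9.8976 14.7529 19.7527] v=[-0.0723 -3.3954 2.1724 -0.7046]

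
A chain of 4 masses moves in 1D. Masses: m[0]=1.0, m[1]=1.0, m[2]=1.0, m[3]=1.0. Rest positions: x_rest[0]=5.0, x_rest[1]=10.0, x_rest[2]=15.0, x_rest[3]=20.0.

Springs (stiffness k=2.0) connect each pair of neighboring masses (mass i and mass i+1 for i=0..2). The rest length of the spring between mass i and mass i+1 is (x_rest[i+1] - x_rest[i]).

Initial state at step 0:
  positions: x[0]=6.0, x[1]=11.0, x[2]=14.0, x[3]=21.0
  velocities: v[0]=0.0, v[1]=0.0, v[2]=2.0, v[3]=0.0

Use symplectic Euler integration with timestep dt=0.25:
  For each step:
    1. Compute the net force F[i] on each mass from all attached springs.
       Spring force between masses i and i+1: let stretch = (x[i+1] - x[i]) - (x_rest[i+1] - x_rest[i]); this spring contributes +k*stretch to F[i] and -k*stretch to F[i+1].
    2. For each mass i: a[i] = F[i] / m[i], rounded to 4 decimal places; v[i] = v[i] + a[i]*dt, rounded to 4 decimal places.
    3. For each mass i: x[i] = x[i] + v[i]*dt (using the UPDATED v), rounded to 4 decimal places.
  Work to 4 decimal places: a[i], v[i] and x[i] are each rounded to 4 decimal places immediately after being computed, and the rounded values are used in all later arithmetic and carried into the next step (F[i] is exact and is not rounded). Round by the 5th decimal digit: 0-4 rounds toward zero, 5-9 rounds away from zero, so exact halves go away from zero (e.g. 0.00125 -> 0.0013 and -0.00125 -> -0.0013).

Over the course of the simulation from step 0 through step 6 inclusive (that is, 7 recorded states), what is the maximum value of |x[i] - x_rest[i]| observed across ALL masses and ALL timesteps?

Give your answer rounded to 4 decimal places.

Answer: 2.6895

Derivation:
Step 0: x=[6.0000 11.0000 14.0000 21.0000] v=[0.0000 0.0000 2.0000 0.0000]
Step 1: x=[6.0000 10.7500 15.0000 20.7500] v=[0.0000 -1.0000 4.0000 -1.0000]
Step 2: x=[5.9688 10.4375 16.1875 20.4063] v=[-0.1250 -1.2500 4.7500 -1.3750]
Step 3: x=[5.8711 10.2852 17.1836 20.1602] v=[-0.3907 -0.6094 3.9844 -0.9844]
Step 4: x=[5.7002 10.4434 17.6895 20.1670] v=[-0.6837 0.6328 2.0235 0.0273]
Step 5: x=[5.4972 10.9145 17.5993 20.4892] v=[-0.8121 1.8843 -0.3608 1.2886]
Step 6: x=[5.3463 11.5440 17.0347 21.0751] v=[-0.6035 2.5181 -2.2583 2.3437]
Max displacement = 2.6895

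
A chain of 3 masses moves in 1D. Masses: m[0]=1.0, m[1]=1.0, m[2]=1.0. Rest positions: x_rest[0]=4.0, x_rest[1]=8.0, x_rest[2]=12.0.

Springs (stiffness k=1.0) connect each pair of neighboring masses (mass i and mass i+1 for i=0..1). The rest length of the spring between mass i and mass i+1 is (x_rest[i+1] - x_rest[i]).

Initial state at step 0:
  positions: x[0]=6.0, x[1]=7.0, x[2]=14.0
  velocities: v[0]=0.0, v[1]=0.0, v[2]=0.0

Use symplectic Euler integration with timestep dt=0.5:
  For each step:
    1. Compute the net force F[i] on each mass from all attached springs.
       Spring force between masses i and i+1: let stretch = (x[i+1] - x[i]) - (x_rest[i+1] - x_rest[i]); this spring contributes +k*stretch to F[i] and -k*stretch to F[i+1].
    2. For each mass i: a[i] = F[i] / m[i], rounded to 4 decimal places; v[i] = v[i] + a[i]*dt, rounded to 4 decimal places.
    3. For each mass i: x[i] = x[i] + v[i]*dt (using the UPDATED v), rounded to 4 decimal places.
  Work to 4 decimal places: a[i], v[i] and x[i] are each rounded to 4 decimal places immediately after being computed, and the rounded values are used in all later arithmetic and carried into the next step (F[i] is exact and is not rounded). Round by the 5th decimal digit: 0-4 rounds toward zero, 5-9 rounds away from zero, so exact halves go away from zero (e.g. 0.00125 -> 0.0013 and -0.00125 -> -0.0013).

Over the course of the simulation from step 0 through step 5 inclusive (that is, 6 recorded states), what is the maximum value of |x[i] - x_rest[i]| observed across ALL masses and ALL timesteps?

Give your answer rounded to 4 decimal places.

Step 0: x=[6.0000 7.0000 14.0000] v=[0.0000 0.0000 0.0000]
Step 1: x=[5.2500 8.5000 13.2500] v=[-1.5000 3.0000 -1.5000]
Step 2: x=[4.3125 10.3750 12.3125] v=[-1.8750 3.7500 -1.8750]
Step 3: x=[3.8906 11.2188 11.8906] v=[-0.8438 1.6875 -0.8438]
Step 4: x=[4.3008 10.3985 12.3008] v=[0.8203 -1.6407 0.8203]
Step 5: x=[5.2354 8.5293 13.2354] v=[1.8692 -3.7384 1.8692]
Max displacement = 3.2188

Answer: 3.2188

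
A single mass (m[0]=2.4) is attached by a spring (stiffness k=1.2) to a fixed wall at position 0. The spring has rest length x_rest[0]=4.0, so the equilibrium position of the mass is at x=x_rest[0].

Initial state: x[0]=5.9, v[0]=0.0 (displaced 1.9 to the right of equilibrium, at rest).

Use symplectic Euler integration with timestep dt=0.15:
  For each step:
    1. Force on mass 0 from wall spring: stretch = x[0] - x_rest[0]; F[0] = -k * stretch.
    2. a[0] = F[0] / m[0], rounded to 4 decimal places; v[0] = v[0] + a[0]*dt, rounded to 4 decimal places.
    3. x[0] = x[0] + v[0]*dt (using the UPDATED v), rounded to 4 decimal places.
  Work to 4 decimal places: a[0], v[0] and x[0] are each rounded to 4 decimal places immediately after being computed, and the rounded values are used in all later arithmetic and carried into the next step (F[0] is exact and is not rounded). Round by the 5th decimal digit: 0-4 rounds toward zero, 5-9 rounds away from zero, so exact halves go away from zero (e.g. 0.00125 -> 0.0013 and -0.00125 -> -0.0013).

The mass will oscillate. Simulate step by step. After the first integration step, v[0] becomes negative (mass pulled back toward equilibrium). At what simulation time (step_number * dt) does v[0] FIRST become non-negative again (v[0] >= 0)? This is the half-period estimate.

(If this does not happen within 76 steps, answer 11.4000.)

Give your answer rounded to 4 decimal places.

Answer: 4.5000

Derivation:
Step 0: x=[5.9000] v=[0.0000]
Step 1: x=[5.8786] v=[-0.1425]
Step 2: x=[5.8361] v=[-0.2834]
Step 3: x=[5.7729] v=[-0.4211]
Step 4: x=[5.6898] v=[-0.5541]
Step 5: x=[5.5877] v=[-0.6808]
Step 6: x=[5.4677] v=[-0.7999]
Step 7: x=[5.3312] v=[-0.9100]
Step 8: x=[5.1797] v=[-1.0098]
Step 9: x=[5.0150] v=[-1.0983]
Step 10: x=[4.8388] v=[-1.1744]
Step 11: x=[4.6532] v=[-1.2373]
Step 12: x=[4.4603] v=[-1.2863]
Step 13: x=[4.2622] v=[-1.3208]
Step 14: x=[4.0611] v=[-1.3405]
Step 15: x=[3.8593] v=[-1.3451]
Step 16: x=[3.6591] v=[-1.3345]
Step 17: x=[3.4628] v=[-1.3089]
Step 18: x=[3.2725] v=[-1.2686]
Step 19: x=[3.0904] v=[-1.2140]
Step 20: x=[2.9185] v=[-1.1458]
Step 21: x=[2.7588] v=[-1.0647]
Step 22: x=[2.6131] v=[-0.9716]
Step 23: x=[2.4830] v=[-0.8676]
Step 24: x=[2.3699] v=[-0.7538]
Step 25: x=[2.2752] v=[-0.6315]
Step 26: x=[2.1999] v=[-0.5021]
Step 27: x=[2.1448] v=[-0.3671]
Step 28: x=[2.1106] v=[-0.2280]
Step 29: x=[2.0977] v=[-0.0863]
Step 30: x=[2.1062] v=[0.0564]
First v>=0 after going negative at step 30, time=4.5000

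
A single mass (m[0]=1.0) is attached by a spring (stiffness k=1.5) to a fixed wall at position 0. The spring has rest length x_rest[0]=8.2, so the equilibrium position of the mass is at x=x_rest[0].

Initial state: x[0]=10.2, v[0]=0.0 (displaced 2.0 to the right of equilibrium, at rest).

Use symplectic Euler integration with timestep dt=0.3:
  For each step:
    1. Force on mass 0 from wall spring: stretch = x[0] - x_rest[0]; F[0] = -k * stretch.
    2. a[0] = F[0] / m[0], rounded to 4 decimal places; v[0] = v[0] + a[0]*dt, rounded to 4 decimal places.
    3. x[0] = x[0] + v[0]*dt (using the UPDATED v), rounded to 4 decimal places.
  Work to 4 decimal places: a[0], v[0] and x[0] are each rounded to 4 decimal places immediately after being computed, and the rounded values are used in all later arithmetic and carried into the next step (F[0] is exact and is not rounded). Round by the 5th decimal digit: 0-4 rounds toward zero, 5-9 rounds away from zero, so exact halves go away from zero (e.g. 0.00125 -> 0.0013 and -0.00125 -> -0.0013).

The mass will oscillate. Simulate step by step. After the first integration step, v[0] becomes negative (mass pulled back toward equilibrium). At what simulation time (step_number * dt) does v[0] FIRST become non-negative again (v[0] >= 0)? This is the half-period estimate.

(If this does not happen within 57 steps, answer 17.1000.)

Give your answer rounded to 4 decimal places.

Answer: 2.7000

Derivation:
Step 0: x=[10.2000] v=[0.0000]
Step 1: x=[9.9300] v=[-0.9000]
Step 2: x=[9.4265] v=[-1.6785]
Step 3: x=[8.7574] v=[-2.2304]
Step 4: x=[8.0130] v=[-2.4812]
Step 5: x=[7.2939] v=[-2.3971]
Step 6: x=[6.6971] v=[-1.9893]
Step 7: x=[6.3032] v=[-1.3130]
Step 8: x=[6.1654] v=[-0.4594]
Step 9: x=[6.3023] v=[0.4562]
First v>=0 after going negative at step 9, time=2.7000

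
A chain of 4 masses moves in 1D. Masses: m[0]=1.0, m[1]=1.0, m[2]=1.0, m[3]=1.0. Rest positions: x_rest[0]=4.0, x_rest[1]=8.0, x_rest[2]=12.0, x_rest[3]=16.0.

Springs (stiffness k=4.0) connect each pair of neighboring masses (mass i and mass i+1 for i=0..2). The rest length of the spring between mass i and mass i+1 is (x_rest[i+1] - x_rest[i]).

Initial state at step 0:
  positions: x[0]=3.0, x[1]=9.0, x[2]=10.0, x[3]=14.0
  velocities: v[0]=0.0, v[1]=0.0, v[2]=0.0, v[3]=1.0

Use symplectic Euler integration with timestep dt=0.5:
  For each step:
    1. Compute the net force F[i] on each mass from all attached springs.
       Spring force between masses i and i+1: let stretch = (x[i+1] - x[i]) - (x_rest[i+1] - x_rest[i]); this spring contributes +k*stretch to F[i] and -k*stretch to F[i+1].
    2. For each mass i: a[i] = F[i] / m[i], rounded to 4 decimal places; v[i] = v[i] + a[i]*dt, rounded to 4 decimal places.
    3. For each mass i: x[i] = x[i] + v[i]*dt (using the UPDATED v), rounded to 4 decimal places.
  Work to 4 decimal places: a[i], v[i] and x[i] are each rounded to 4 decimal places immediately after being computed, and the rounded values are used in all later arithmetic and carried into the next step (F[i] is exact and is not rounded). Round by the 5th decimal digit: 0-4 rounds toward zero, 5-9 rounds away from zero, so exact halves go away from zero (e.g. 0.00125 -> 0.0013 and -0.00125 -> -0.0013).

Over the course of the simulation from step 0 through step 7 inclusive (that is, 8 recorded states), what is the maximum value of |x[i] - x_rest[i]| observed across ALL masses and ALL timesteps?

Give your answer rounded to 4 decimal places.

Step 0: x=[3.0000 9.0000 10.0000 14.0000] v=[0.0000 0.0000 0.0000 1.0000]
Step 1: x=[5.0000 4.0000 13.0000 14.5000] v=[4.0000 -10.0000 6.0000 1.0000]
Step 2: x=[2.0000 9.0000 8.5000 17.5000] v=[-6.0000 10.0000 -9.0000 6.0000]
Step 3: x=[2.0000 6.5000 13.5000 15.5000] v=[0.0000 -5.0000 10.0000 -4.0000]
Step 4: x=[2.5000 6.5000 13.5000 15.5000] v=[1.0000 0.0000 0.0000 0.0000]
Step 5: x=[3.0000 9.5000 8.5000 17.5000] v=[1.0000 6.0000 -10.0000 4.0000]
Step 6: x=[6.0000 5.0000 13.5000 14.5000] v=[6.0000 -9.0000 10.0000 -6.0000]
Step 7: x=[4.0000 10.0000 11.0000 14.5000] v=[-4.0000 10.0000 -5.0000 0.0000]
Max displacement = 4.0000

Answer: 4.0000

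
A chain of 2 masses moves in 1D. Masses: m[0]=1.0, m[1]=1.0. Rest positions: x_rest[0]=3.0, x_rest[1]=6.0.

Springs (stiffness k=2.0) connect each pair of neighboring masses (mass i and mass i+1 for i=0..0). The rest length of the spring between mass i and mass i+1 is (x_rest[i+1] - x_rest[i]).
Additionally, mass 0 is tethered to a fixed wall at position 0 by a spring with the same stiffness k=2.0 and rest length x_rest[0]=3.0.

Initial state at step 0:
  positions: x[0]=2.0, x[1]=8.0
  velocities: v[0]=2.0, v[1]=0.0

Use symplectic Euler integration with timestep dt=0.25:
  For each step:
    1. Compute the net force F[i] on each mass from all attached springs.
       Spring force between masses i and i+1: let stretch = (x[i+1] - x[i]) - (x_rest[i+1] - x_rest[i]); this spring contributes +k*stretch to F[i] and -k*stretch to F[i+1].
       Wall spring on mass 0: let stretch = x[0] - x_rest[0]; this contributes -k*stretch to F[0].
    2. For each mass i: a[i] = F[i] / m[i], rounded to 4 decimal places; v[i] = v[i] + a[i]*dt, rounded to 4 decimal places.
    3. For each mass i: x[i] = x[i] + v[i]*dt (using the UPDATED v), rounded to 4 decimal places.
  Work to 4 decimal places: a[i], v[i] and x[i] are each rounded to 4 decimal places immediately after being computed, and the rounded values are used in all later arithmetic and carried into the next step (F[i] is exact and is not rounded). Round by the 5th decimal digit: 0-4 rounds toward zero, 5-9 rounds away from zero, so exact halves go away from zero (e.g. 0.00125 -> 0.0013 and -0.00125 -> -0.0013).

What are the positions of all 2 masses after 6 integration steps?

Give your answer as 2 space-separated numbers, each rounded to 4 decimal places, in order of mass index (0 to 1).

Answer: 4.8522 6.4359

Derivation:
Step 0: x=[2.0000 8.0000] v=[2.0000 0.0000]
Step 1: x=[3.0000 7.6250] v=[4.0000 -1.5000]
Step 2: x=[4.2031 7.0469] v=[4.8125 -2.3125]
Step 3: x=[5.2363 6.4883] v=[4.1329 -2.2344]
Step 4: x=[5.7715 6.1482] v=[2.1408 -1.3604]
Step 5: x=[5.6324 6.1360] v=[-0.5566 -0.0488]
Step 6: x=[4.8522 6.4359] v=[-3.1210 1.1994]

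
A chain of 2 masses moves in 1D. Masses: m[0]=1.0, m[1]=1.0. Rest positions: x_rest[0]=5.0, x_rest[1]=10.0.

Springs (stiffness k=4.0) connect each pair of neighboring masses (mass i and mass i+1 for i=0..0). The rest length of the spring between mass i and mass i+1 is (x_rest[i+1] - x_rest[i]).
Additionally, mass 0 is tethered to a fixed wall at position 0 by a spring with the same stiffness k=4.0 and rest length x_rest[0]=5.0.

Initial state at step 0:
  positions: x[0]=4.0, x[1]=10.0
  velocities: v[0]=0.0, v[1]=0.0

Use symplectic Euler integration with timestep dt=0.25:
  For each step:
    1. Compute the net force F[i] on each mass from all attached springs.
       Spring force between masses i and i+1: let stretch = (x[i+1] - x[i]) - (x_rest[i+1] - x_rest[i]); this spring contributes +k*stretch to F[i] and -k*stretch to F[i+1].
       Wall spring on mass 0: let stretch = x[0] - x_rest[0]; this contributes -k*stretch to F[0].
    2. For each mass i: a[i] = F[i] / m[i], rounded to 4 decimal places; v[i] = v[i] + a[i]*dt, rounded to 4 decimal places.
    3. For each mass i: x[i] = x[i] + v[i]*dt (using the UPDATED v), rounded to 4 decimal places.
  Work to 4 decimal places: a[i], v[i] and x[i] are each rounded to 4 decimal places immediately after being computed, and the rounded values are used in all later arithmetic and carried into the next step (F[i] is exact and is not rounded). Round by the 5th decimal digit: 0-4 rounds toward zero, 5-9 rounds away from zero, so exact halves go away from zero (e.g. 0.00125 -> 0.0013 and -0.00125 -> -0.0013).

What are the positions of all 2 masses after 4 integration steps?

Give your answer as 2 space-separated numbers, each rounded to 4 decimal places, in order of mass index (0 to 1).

Answer: 5.6016 9.5195

Derivation:
Step 0: x=[4.0000 10.0000] v=[0.0000 0.0000]
Step 1: x=[4.5000 9.7500] v=[2.0000 -1.0000]
Step 2: x=[5.1875 9.4375] v=[2.7500 -1.2500]
Step 3: x=[5.6406 9.3125] v=[1.8125 -0.5000]
Step 4: x=[5.6016 9.5195] v=[-0.1562 0.8281]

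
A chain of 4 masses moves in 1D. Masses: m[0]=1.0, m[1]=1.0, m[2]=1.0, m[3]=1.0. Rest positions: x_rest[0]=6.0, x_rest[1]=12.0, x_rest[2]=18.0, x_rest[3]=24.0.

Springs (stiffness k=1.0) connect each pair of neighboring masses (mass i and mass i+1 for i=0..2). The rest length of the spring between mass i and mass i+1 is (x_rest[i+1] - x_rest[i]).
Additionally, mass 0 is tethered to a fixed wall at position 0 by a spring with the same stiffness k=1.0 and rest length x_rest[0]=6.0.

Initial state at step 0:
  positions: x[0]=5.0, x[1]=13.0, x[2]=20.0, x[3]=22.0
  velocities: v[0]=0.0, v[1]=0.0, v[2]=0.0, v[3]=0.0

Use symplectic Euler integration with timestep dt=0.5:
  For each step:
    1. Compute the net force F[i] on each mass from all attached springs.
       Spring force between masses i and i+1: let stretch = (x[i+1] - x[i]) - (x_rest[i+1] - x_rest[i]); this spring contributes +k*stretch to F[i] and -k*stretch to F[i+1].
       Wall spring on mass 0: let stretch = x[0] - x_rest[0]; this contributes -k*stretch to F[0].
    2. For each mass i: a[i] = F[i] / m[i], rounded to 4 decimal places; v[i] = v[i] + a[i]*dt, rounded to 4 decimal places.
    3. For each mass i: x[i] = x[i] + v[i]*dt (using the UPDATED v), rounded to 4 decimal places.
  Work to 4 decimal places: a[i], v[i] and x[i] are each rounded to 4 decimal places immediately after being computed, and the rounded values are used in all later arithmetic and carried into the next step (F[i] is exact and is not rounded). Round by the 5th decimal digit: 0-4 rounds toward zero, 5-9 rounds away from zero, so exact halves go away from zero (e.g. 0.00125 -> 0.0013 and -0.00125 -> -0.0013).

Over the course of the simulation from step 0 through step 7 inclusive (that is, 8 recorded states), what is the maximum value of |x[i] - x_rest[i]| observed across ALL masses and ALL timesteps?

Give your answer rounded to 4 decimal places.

Answer: 2.3262

Derivation:
Step 0: x=[5.0000 13.0000 20.0000 22.0000] v=[0.0000 0.0000 0.0000 0.0000]
Step 1: x=[5.7500 12.7500 18.7500 23.0000] v=[1.5000 -0.5000 -2.5000 2.0000]
Step 2: x=[6.8125 12.2500 17.0625 24.4375] v=[2.1250 -1.0000 -3.3750 2.8750]
Step 3: x=[7.5313 11.5938 16.0156 25.5313] v=[1.4375 -1.3125 -2.0938 2.1875]
Step 4: x=[7.3829 11.0274 16.2422 25.7462] v=[-0.2969 -1.1329 0.4532 0.4297]
Step 5: x=[6.2999 10.8535 17.5411 25.0851] v=[-2.1661 -0.3478 2.5978 -1.3223]
Step 6: x=[4.7803 11.2131 19.0541 24.0380] v=[-3.0393 0.7192 3.0260 -2.0943]
Step 7: x=[3.6738 11.9248 19.8529 23.2449] v=[-2.2131 1.4233 1.5975 -1.5863]
Max displacement = 2.3262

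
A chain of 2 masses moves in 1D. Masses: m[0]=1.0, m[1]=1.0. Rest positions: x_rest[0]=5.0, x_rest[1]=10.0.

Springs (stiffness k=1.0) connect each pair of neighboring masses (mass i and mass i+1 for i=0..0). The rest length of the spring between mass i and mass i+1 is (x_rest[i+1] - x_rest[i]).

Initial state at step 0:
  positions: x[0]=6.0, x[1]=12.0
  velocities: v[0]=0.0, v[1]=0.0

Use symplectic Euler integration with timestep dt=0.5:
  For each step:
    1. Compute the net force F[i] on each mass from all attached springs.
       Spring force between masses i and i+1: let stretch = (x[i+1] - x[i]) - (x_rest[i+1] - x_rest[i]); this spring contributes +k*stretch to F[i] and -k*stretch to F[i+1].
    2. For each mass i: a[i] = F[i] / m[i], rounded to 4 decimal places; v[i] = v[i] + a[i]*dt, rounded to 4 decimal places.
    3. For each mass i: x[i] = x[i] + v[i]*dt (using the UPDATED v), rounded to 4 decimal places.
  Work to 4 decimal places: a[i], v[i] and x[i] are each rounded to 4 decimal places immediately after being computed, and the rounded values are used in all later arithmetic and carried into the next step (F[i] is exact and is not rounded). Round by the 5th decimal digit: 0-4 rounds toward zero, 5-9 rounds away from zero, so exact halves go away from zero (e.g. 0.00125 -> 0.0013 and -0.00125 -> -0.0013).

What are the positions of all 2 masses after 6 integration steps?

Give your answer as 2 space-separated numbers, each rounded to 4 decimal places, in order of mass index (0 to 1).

Step 0: x=[6.0000 12.0000] v=[0.0000 0.0000]
Step 1: x=[6.2500 11.7500] v=[0.5000 -0.5000]
Step 2: x=[6.6250 11.3750] v=[0.7500 -0.7500]
Step 3: x=[6.9375 11.0625] v=[0.6250 -0.6250]
Step 4: x=[7.0313 10.9688] v=[0.1875 -0.1875]
Step 5: x=[6.8594 11.1407] v=[-0.3438 0.3438]
Step 6: x=[6.5078 11.4923] v=[-0.7032 0.7032]

Answer: 6.5078 11.4923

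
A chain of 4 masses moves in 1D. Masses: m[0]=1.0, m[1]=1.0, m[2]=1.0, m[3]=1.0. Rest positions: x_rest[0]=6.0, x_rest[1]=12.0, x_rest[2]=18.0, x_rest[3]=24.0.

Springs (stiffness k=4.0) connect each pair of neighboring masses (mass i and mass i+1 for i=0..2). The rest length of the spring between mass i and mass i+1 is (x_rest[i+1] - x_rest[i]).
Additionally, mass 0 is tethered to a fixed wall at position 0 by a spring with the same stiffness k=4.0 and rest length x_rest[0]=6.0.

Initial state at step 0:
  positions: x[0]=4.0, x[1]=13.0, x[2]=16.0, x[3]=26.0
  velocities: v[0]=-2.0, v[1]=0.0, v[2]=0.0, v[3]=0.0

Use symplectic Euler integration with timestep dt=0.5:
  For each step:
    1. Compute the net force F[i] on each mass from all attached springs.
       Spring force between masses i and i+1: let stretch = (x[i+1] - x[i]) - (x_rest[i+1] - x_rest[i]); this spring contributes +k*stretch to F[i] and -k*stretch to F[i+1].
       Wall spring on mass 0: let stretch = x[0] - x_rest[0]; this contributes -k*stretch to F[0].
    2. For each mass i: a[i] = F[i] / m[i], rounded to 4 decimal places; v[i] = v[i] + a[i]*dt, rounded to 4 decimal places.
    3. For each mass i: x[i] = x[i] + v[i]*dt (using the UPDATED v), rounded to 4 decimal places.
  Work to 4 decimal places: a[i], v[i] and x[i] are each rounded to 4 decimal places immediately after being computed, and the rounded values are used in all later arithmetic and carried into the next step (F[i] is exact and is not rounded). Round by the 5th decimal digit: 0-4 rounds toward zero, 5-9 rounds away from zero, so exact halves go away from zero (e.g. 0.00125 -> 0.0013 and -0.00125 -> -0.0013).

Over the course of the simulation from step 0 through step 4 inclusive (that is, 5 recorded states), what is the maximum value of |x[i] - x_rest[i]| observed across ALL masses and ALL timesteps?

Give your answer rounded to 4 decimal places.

Answer: 6.0000

Derivation:
Step 0: x=[4.0000 13.0000 16.0000 26.0000] v=[-2.0000 0.0000 0.0000 0.0000]
Step 1: x=[8.0000 7.0000 23.0000 22.0000] v=[8.0000 -12.0000 14.0000 -8.0000]
Step 2: x=[3.0000 18.0000 13.0000 25.0000] v=[-10.0000 22.0000 -20.0000 6.0000]
Step 3: x=[10.0000 9.0000 20.0000 22.0000] v=[14.0000 -18.0000 14.0000 -6.0000]
Step 4: x=[6.0000 12.0000 18.0000 23.0000] v=[-8.0000 6.0000 -4.0000 2.0000]
Max displacement = 6.0000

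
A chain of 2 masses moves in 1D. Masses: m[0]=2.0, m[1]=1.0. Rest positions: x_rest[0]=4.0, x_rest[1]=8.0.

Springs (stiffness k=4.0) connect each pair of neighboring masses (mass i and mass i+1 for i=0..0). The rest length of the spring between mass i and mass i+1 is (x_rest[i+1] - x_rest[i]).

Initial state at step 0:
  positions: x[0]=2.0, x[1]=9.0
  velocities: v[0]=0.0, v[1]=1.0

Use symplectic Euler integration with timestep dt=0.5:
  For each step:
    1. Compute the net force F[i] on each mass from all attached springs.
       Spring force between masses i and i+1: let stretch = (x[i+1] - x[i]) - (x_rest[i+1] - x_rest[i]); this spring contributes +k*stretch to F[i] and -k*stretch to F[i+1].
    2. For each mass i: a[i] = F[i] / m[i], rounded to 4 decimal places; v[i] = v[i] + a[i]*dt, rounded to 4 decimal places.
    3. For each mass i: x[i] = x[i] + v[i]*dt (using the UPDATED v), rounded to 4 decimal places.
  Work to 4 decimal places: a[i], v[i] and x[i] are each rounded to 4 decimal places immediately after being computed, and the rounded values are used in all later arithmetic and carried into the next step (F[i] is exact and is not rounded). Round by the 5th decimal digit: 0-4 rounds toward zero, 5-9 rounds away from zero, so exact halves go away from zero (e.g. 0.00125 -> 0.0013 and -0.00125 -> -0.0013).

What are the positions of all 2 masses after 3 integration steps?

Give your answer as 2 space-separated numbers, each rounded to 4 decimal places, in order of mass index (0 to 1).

Answer: 3.7500 7.0000

Derivation:
Step 0: x=[2.0000 9.0000] v=[0.0000 1.0000]
Step 1: x=[3.5000 6.5000] v=[3.0000 -5.0000]
Step 2: x=[4.5000 5.0000] v=[2.0000 -3.0000]
Step 3: x=[3.7500 7.0000] v=[-1.5000 4.0000]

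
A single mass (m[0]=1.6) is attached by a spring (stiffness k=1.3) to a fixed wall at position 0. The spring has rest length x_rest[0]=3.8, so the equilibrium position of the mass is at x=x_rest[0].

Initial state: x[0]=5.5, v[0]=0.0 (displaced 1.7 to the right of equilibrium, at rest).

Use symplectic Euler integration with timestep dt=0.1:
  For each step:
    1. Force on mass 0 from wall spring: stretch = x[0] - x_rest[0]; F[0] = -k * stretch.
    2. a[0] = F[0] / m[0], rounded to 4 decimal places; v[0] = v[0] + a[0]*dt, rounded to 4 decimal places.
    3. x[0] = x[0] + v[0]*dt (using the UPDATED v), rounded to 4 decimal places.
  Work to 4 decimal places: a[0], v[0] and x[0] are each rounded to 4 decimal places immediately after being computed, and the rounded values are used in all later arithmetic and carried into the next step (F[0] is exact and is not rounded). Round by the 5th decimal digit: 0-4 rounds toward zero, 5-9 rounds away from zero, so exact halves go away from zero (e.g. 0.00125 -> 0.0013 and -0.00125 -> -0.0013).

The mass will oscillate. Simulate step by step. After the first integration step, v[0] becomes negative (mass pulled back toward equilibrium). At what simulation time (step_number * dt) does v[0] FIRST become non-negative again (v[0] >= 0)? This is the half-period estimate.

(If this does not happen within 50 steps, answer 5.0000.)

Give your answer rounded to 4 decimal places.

Step 0: x=[5.5000] v=[0.0000]
Step 1: x=[5.4862] v=[-0.1381]
Step 2: x=[5.4587] v=[-0.2751]
Step 3: x=[5.4177] v=[-0.4099]
Step 4: x=[5.3636] v=[-0.5413]
Step 5: x=[5.2968] v=[-0.6683]
Step 6: x=[5.2178] v=[-0.7899]
Step 7: x=[5.1273] v=[-0.9051]
Step 8: x=[5.0260] v=[-1.0129]
Step 9: x=[4.9148] v=[-1.1125]
Step 10: x=[4.7945] v=[-1.2031]
Step 11: x=[4.6661] v=[-1.2839]
Step 12: x=[4.5307] v=[-1.3543]
Step 13: x=[4.3893] v=[-1.4137]
Step 14: x=[4.2431] v=[-1.4616]
Step 15: x=[4.0933] v=[-1.4976]
Step 16: x=[3.9412] v=[-1.5214]
Step 17: x=[3.7879] v=[-1.5329]
Step 18: x=[3.6347] v=[-1.5319]
Step 19: x=[3.4829] v=[-1.5185]
Step 20: x=[3.3336] v=[-1.4927]
Step 21: x=[3.1881] v=[-1.4548]
Step 22: x=[3.0476] v=[-1.4051]
Step 23: x=[2.9132] v=[-1.3440]
Step 24: x=[2.7860] v=[-1.2720]
Step 25: x=[2.6670] v=[-1.1896]
Step 26: x=[2.5573] v=[-1.0975]
Step 27: x=[2.4577] v=[-0.9965]
Step 28: x=[2.3690] v=[-0.8874]
Step 29: x=[2.2919] v=[-0.7711]
Step 30: x=[2.2270] v=[-0.6486]
Step 31: x=[2.1749] v=[-0.5208]
Step 32: x=[2.1360] v=[-0.3888]
Step 33: x=[2.1106] v=[-0.2536]
Step 34: x=[2.0990] v=[-0.1163]
Step 35: x=[2.1012] v=[0.0219]
First v>=0 after going negative at step 35, time=3.5000

Answer: 3.5000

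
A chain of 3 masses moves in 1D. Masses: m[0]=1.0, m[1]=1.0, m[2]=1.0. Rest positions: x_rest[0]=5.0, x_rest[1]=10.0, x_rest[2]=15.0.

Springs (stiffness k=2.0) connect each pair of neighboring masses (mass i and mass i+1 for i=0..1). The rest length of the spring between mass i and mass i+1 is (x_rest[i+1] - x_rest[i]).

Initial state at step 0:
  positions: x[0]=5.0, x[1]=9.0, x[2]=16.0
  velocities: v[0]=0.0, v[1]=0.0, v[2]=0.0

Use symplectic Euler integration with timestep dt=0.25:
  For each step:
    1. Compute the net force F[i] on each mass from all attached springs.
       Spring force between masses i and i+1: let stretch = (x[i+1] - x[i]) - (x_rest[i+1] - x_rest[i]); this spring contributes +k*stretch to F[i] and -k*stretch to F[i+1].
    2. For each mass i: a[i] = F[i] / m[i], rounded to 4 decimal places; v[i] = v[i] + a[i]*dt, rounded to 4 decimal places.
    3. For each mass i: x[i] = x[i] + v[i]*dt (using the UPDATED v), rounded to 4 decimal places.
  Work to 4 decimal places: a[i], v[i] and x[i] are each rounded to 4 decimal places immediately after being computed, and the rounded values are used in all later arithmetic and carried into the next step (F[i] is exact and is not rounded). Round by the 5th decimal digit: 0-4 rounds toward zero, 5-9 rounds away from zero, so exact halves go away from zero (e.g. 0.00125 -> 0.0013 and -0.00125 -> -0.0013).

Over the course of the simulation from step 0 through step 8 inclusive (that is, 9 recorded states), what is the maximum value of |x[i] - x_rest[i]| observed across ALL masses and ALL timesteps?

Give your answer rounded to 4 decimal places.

Answer: 1.0091

Derivation:
Step 0: x=[5.0000 9.0000 16.0000] v=[0.0000 0.0000 0.0000]
Step 1: x=[4.8750 9.3750 15.7500] v=[-0.5000 1.5000 -1.0000]
Step 2: x=[4.6875 9.9844 15.3281] v=[-0.7500 2.4375 -1.6875]
Step 3: x=[4.5371 10.5996 14.8633] v=[-0.6016 2.4609 -1.8594]
Step 4: x=[4.5195 10.9900 14.4905] v=[-0.0704 1.5615 -1.4913]
Step 5: x=[4.6857 11.0091 14.3051] v=[0.6649 0.0765 -0.7416]
Step 6: x=[5.0174 10.6498 14.3327] v=[1.3266 -1.4372 0.1104]
Step 7: x=[5.4281 10.0468 14.5250] v=[1.6428 -2.4120 0.7690]
Step 8: x=[5.7912 9.4262 14.7825] v=[1.4522 -2.4823 1.0299]
Max displacement = 1.0091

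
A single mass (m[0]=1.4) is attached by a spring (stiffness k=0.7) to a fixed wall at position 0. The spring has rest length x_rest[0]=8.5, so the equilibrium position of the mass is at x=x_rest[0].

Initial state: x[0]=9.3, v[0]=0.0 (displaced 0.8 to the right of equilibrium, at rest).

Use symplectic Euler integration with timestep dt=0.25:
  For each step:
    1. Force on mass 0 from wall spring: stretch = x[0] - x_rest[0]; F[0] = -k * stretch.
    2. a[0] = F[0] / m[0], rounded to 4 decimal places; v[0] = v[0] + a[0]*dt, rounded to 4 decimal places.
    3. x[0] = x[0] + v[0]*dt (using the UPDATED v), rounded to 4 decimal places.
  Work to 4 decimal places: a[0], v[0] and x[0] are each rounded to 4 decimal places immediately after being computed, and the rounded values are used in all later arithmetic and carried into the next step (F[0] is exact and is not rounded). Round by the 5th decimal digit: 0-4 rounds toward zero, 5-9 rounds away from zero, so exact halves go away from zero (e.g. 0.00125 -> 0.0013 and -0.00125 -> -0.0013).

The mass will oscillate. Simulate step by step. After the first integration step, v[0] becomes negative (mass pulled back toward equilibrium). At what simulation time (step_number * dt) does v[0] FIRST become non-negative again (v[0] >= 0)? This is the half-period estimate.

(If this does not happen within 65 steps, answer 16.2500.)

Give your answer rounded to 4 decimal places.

Step 0: x=[9.3000] v=[0.0000]
Step 1: x=[9.2750] v=[-0.1000]
Step 2: x=[9.2258] v=[-0.1969]
Step 3: x=[9.1539] v=[-0.2876]
Step 4: x=[9.0616] v=[-0.3694]
Step 5: x=[8.9517] v=[-0.4396]
Step 6: x=[8.8277] v=[-0.4961]
Step 7: x=[8.6934] v=[-0.5371]
Step 8: x=[8.5531] v=[-0.5613]
Step 9: x=[8.4111] v=[-0.5680]
Step 10: x=[8.2719] v=[-0.5569]
Step 11: x=[8.1398] v=[-0.5284]
Step 12: x=[8.0190] v=[-0.4834]
Step 13: x=[7.9132] v=[-0.4233]
Step 14: x=[7.8257] v=[-0.3500]
Step 15: x=[7.7593] v=[-0.2657]
Step 16: x=[7.7160] v=[-0.1731]
Step 17: x=[7.6972] v=[-0.0751]
Step 18: x=[7.7035] v=[0.0253]
First v>=0 after going negative at step 18, time=4.5000

Answer: 4.5000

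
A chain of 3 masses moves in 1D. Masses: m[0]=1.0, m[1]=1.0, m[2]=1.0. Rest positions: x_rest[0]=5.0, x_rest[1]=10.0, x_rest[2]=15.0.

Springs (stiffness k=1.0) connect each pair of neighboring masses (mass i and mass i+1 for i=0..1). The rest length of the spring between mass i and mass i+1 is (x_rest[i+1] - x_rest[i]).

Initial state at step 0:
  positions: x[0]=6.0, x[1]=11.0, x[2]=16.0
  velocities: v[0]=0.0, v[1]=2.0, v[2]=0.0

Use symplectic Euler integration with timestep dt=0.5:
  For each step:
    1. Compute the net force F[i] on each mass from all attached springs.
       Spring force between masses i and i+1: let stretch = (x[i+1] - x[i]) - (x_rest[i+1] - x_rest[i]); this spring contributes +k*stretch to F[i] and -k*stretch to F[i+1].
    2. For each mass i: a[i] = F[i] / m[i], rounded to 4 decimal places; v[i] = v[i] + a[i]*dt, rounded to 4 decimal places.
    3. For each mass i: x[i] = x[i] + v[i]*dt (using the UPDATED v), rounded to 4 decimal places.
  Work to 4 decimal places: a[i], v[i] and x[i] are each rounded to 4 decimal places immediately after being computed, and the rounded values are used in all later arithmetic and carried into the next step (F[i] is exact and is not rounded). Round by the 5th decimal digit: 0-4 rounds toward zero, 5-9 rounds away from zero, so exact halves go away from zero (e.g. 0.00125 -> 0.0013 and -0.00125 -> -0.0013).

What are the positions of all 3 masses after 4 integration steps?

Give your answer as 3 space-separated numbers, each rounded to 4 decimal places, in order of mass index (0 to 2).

Answer: 7.5157 11.9688 17.5157

Derivation:
Step 0: x=[6.0000 11.0000 16.0000] v=[0.0000 2.0000 0.0000]
Step 1: x=[6.0000 12.0000 16.0000] v=[0.0000 2.0000 0.0000]
Step 2: x=[6.2500 12.5000 16.2500] v=[0.5000 1.0000 0.5000]
Step 3: x=[6.8125 12.3750 16.8125] v=[1.1250 -0.2500 1.1250]
Step 4: x=[7.5157 11.9688 17.5157] v=[1.4063 -0.8125 1.4063]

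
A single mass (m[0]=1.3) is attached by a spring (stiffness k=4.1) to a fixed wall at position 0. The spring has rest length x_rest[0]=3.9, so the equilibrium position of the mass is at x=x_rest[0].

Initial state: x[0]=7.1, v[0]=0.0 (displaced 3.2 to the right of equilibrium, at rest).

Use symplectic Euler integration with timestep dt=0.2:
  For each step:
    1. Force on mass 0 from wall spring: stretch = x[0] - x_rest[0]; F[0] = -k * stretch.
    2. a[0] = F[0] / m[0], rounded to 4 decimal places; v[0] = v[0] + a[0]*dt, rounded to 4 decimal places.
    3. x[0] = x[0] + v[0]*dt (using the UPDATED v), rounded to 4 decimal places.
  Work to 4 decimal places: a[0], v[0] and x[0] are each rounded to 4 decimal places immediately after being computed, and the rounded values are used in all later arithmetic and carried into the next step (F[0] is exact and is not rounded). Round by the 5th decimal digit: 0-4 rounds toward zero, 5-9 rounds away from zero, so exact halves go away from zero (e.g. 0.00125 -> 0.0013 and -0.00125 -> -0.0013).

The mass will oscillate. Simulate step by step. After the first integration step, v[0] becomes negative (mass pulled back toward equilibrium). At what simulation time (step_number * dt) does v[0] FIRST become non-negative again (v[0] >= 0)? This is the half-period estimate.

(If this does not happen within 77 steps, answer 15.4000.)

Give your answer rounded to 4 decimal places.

Answer: 1.8000

Derivation:
Step 0: x=[7.1000] v=[0.0000]
Step 1: x=[6.6963] v=[-2.0185]
Step 2: x=[5.9398] v=[-3.7823]
Step 3: x=[4.9260] v=[-5.0689]
Step 4: x=[3.7828] v=[-5.7161]
Step 5: x=[2.6544] v=[-5.6422]
Step 6: x=[1.6831] v=[-4.8565]
Step 7: x=[0.9915] v=[-3.4581]
Step 8: x=[0.6668] v=[-1.6235]
Step 9: x=[0.7500] v=[0.4159]
First v>=0 after going negative at step 9, time=1.8000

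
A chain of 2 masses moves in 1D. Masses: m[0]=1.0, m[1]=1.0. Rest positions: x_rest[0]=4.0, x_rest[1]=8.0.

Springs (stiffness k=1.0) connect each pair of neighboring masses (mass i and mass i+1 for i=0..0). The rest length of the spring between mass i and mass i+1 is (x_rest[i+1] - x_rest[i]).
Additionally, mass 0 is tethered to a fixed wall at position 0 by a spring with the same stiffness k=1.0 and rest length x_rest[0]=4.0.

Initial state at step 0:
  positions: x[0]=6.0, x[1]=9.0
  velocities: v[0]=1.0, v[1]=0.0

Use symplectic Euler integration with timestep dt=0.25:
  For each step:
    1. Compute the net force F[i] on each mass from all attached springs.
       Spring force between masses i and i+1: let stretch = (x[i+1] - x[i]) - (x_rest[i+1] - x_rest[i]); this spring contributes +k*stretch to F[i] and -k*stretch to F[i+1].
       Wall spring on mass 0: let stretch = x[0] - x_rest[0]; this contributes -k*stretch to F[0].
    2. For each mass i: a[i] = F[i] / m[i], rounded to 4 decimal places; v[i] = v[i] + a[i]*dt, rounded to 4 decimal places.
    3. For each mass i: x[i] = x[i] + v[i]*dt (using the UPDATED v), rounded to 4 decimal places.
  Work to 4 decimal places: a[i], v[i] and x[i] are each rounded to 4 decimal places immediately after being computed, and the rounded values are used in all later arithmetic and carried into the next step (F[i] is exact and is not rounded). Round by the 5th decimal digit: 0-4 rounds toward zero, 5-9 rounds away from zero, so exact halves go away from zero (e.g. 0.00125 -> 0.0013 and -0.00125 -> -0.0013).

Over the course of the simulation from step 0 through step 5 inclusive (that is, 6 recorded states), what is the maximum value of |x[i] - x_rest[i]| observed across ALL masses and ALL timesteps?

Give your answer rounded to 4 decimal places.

Answer: 2.0625

Derivation:
Step 0: x=[6.0000 9.0000] v=[1.0000 0.0000]
Step 1: x=[6.0625 9.0625] v=[0.2500 0.2500]
Step 2: x=[5.9336 9.1875] v=[-0.5156 0.5000]
Step 3: x=[5.6372 9.3591] v=[-1.1855 0.6865]
Step 4: x=[5.2211 9.5481] v=[-1.6643 0.7560]
Step 5: x=[4.7492 9.7167] v=[-1.8878 0.6743]
Max displacement = 2.0625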